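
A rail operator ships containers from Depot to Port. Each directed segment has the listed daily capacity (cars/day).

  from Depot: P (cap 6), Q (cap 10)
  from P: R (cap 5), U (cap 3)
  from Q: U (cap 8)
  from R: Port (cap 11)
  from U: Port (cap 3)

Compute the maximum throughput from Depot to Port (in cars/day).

8

Augment Depot→P→R→Port: bottleneck 5, flow now 5.
Augment Depot→P→U→Port: bottleneck 1, flow now 6.
Augment Depot→Q→U→Port: bottleneck 2, flow now 8.
No augmenting path remains; maximum flow = 8.
In the residual graph, reachable from Depot: {Depot, P, Q, U}.
Min-cut edges: P→R (5), U→Port (3); capacity 5 + 3 = 8.
This cut is saturated, so no flow can exceed 8.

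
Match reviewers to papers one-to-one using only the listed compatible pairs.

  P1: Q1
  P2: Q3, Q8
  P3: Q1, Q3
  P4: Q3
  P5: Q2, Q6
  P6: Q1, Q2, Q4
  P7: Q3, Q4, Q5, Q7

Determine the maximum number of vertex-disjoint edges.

6

Unit-capacity flow: source→left, listed edges, right→sink; max matching = max flow.
Augmenting path P1→Q1 (+1); matched 1.
Augmenting path P2→Q3 (+1); matched 2.
Augmenting path P5→Q2 (+1); matched 3.
Augmenting path P6→Q4 (+1); matched 4.
Augmenting path P7→Q5 (+1); matched 5.
Augmenting path P3→Q3→P2→Q8 (+1); matched 6.
No augmenting path remains; maximum matching = 6.
König certificate: {P2, P5, P6, P7, Q1, Q3} is a vertex cover of size 6 (every listed pair touches it), so no matching can be larger.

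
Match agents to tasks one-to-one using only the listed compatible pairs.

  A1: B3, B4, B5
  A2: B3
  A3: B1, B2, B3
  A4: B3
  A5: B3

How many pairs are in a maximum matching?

3

Unit-capacity flow: source→left, listed edges, right→sink; max matching = max flow.
Augmenting path A1→B3 (+1); matched 1.
Augmenting path A3→B1 (+1); matched 2.
Augmenting path A2→B3→A1→B4 (+1); matched 3.
No augmenting path remains; maximum matching = 3.
König certificate: {A1, A3, B3} is a vertex cover of size 3 (every listed pair touches it), so no matching can be larger.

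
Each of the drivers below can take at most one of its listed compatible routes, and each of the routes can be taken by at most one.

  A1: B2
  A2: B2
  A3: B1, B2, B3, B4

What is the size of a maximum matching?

2

Unit-capacity flow: source→left, listed edges, right→sink; max matching = max flow.
Augmenting path A1→B2 (+1); matched 1.
Augmenting path A3→B1 (+1); matched 2.
No augmenting path remains; maximum matching = 2.
König certificate: {A3, B2} is a vertex cover of size 2 (every listed pair touches it), so no matching can be larger.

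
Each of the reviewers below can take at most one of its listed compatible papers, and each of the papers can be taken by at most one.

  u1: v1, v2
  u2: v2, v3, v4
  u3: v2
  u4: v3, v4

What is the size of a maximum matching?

4

Unit-capacity flow: source→left, listed edges, right→sink; max matching = max flow.
Augmenting path u1→v1 (+1); matched 1.
Augmenting path u2→v2 (+1); matched 2.
Augmenting path u4→v3 (+1); matched 3.
Augmenting path u3→v2→u2→v4 (+1); matched 4.
No augmenting path remains; maximum matching = 4.
König certificate: {u1, u2, u3, u4} is a vertex cover of size 4 (every listed pair touches it), so no matching can be larger.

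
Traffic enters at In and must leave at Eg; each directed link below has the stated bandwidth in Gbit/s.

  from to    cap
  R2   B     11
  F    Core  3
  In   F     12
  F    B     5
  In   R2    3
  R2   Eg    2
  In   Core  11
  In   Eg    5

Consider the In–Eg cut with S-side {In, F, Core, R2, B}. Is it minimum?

Yes — it is a minimum cut (capacity 7).

Given cut capacity: 5 + 2 = 7.
Augment In→Eg: bottleneck 5, flow now 5.
Augment In→R2→Eg: bottleneck 2, flow now 7.
No augmenting path remains; maximum flow = 7.
Cut capacity 7 equals the max flow, so it is a minimum cut.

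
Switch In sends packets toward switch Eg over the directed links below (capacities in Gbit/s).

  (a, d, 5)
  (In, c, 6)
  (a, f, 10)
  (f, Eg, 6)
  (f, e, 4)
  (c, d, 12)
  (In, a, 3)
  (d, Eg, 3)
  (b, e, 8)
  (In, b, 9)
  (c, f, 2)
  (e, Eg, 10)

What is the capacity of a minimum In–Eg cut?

Augment In→a→d→Eg: bottleneck 3, flow now 3.
Augment In→b→e→Eg: bottleneck 8, flow now 11.
Augment In→c→f→Eg: bottleneck 2, flow now 13.
Augment In→c→d→a→f→Eg: bottleneck 3, flow now 16. (uses reverse residual edge)
No augmenting path remains; maximum flow = 16.
By max-flow min-cut, the minimum cut capacity equals the max flow.
In the residual graph, reachable from In: {In, b, c, d}.
Min-cut edges: In→a (3), b→e (8), c→f (2), d→Eg (3); capacity 3 + 8 + 2 + 3 = 16.

16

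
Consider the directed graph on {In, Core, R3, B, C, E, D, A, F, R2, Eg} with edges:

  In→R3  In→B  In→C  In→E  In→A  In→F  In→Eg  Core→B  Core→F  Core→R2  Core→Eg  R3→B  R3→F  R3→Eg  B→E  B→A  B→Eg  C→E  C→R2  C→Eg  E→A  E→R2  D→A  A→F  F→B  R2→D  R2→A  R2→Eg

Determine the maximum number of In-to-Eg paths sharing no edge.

Assign every edge capacity 1; by Menger, the answer equals the max flow.
Path In→Eg (+1); total 1.
Path In→R3→Eg (+1); total 2.
Path In→B→Eg (+1); total 3.
Path In→C→Eg (+1); total 4.
Path In→E→R2→Eg (+1); total 5.
No residual In→Eg path; max flow = 5.
Certifying cut of size 5: {B→Eg, E→R2, In→C, In→Eg, In→R3}.

5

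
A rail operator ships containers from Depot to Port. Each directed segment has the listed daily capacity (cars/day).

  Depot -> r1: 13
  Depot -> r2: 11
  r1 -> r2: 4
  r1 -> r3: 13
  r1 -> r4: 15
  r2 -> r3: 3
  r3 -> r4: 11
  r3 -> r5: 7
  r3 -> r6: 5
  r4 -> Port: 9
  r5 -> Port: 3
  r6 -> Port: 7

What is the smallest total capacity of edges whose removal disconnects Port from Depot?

Augment Depot→r1→r4→Port: bottleneck 9, flow now 9.
Augment Depot→r1→r3→r5→Port: bottleneck 3, flow now 12.
Augment Depot→r1→r3→r6→Port: bottleneck 1, flow now 13.
Augment Depot→r2→r3→r6→Port: bottleneck 3, flow now 16.
No augmenting path remains; maximum flow = 16.
By max-flow min-cut, the minimum cut capacity equals the max flow.
In the residual graph, reachable from Depot: {Depot, r2}.
Min-cut edges: Depot→r1 (13), r2→r3 (3); capacity 13 + 3 = 16.

16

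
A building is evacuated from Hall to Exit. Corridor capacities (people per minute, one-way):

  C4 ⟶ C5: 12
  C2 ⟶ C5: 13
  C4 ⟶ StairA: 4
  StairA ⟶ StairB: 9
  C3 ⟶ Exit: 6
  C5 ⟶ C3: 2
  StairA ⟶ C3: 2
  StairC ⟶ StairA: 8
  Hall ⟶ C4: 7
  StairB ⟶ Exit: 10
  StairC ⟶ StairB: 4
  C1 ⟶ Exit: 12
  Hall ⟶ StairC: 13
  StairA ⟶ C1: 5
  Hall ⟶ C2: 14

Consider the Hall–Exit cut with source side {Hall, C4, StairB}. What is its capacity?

53

Edges leaving {Hall, C4, StairB}: Hall→C2 (14), Hall→StairC (13), C4→StairA (4), C4→C5 (12), StairB→Exit (10).
Cut capacity = 14 + 13 + 4 + 12 + 10 = 53.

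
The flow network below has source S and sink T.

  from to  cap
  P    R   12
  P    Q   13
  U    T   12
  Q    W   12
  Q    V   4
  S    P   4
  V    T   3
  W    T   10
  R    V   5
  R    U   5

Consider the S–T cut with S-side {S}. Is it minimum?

Given cut capacity: 4 = 4.
Augment S→P→Q→V→T: bottleneck 3, flow now 3.
Augment S→P→Q→W→T: bottleneck 1, flow now 4.
No augmenting path remains; maximum flow = 4.
Cut capacity 4 equals the max flow, so it is a minimum cut.

Yes — it is a minimum cut (capacity 4).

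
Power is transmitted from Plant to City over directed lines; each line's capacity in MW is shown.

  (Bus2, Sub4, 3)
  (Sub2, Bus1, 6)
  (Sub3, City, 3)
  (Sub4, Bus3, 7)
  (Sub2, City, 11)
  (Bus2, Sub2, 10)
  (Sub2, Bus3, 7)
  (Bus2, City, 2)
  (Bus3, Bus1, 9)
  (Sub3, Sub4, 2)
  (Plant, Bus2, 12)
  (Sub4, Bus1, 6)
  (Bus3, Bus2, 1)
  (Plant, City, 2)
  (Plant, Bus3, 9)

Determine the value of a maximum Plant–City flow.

14

Augment Plant→City: bottleneck 2, flow now 2.
Augment Plant→Bus2→City: bottleneck 2, flow now 4.
Augment Plant→Bus2→Sub2→City: bottleneck 10, flow now 14.
No augmenting path remains; maximum flow = 14.
In the residual graph, reachable from Plant: {Plant, Bus2, Sub4, Bus3, Bus1}.
Min-cut edges: Plant→City (2), Bus2→Sub2 (10), Bus2→City (2); capacity 2 + 10 + 2 = 14.
This cut is saturated, so no flow can exceed 14.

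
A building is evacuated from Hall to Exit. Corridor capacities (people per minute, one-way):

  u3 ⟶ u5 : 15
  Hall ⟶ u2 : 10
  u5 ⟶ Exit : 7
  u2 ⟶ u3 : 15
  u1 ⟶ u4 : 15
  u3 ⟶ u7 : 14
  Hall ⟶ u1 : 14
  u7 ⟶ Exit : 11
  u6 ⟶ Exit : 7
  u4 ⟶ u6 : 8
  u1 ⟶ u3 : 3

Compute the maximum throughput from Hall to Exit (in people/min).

Augment Hall→u1→u3→u5→Exit: bottleneck 3, flow now 3.
Augment Hall→u1→u4→u6→Exit: bottleneck 7, flow now 10.
Augment Hall→u2→u3→u5→Exit: bottleneck 4, flow now 14.
Augment Hall→u2→u3→u7→Exit: bottleneck 6, flow now 20.
No augmenting path remains; maximum flow = 20.
In the residual graph, reachable from Hall: {Hall, u1, u4, u6}.
Min-cut edges: Hall→u2 (10), u1→u3 (3), u6→Exit (7); capacity 10 + 3 + 7 = 20.
This cut is saturated, so no flow can exceed 20.

20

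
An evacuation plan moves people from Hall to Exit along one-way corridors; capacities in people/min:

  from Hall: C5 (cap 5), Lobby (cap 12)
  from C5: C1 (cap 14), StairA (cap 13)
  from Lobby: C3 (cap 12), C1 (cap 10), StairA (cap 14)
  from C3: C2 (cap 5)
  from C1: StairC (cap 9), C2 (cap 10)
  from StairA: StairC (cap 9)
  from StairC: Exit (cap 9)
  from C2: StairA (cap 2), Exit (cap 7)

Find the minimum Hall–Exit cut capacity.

Augment Hall→C5→C1→StairC→Exit: bottleneck 5, flow now 5.
Augment Hall→Lobby→C3→C2→Exit: bottleneck 5, flow now 10.
Augment Hall→Lobby→C1→StairC→Exit: bottleneck 4, flow now 14.
Augment Hall→Lobby→C1→C2→Exit: bottleneck 2, flow now 16.
No augmenting path remains; maximum flow = 16.
By max-flow min-cut, the minimum cut capacity equals the max flow.
In the residual graph, reachable from Hall: {Hall, C5, Lobby, C3, C1, StairA, StairC, C2}.
Min-cut edges: StairC→Exit (9), C2→Exit (7); capacity 9 + 7 = 16.

16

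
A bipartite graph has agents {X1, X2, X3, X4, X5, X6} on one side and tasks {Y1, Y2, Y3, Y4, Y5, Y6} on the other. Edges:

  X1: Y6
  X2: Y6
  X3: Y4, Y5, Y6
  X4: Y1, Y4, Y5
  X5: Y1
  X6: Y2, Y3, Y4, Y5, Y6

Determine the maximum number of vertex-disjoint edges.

Unit-capacity flow: source→left, listed edges, right→sink; max matching = max flow.
Augmenting path X1→Y6 (+1); matched 1.
Augmenting path X3→Y4 (+1); matched 2.
Augmenting path X4→Y1 (+1); matched 3.
Augmenting path X6→Y2 (+1); matched 4.
Augmenting path X5→Y1→X4→Y5 (+1); matched 5.
No augmenting path remains; maximum matching = 5.
König certificate: {X3, X4, X5, X6, Y6} is a vertex cover of size 5 (every listed pair touches it), so no matching can be larger.

5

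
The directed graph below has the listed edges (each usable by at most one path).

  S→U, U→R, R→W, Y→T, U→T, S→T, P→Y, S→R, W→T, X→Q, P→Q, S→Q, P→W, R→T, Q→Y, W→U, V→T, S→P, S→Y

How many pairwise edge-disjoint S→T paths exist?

Assign every edge capacity 1; by Menger, the answer equals the max flow.
Path S→T (+1); total 1.
Path S→R→T (+1); total 2.
Path S→U→T (+1); total 3.
Path S→Y→T (+1); total 4.
Path S→P→W→T (+1); total 5.
No residual S→T path; max flow = 5.
Certifying cut of size 5: {S→P, S→R, S→T, S→U, Y→T}.

5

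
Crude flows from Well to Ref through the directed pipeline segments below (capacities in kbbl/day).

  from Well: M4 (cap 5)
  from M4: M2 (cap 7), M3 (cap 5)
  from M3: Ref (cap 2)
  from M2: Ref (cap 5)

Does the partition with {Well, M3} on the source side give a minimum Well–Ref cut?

Given cut capacity: 5 + 2 = 7.
Augment Well→M4→M3→Ref: bottleneck 2, flow now 2.
Augment Well→M4→M2→Ref: bottleneck 3, flow now 5.
No augmenting path remains; maximum flow = 5.
In the residual graph, reachable from Well: {Well}.
Min-cut edges: Well→M4 (5); capacity 5 = 5.
Cut capacity 7 exceeds the max flow 5, so it is not minimum.

No — its capacity is 7, but the minimum cut has capacity 5.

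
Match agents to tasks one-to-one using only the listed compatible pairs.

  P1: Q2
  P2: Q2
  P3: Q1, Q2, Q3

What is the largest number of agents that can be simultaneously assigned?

Unit-capacity flow: source→left, listed edges, right→sink; max matching = max flow.
Augmenting path P1→Q2 (+1); matched 1.
Augmenting path P3→Q1 (+1); matched 2.
No augmenting path remains; maximum matching = 2.
König certificate: {P3, Q2} is a vertex cover of size 2 (every listed pair touches it), so no matching can be larger.

2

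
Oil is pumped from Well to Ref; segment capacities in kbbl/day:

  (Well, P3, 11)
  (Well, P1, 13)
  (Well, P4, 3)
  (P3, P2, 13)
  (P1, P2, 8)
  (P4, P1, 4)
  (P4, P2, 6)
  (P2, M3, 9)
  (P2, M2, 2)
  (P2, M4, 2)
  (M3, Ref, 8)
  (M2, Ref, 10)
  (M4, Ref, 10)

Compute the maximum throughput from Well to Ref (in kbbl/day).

12

Augment Well→P3→P2→M3→Ref: bottleneck 8, flow now 8.
Augment Well→P3→P2→M2→Ref: bottleneck 2, flow now 10.
Augment Well→P3→P2→M4→Ref: bottleneck 1, flow now 11.
Augment Well→P1→P2→M4→Ref: bottleneck 1, flow now 12.
No augmenting path remains; maximum flow = 12.
In the residual graph, reachable from Well: {Well, P3, P1, P4, P2, M3}.
Min-cut edges: P2→M2 (2), P2→M4 (2), M3→Ref (8); capacity 2 + 2 + 8 = 12.
This cut is saturated, so no flow can exceed 12.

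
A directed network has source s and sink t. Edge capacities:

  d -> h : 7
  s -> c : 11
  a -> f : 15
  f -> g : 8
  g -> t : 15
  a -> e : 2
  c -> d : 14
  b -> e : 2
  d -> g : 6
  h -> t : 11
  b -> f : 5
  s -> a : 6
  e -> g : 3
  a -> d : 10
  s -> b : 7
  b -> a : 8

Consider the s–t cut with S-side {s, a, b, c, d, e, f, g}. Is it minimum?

Given cut capacity: 7 + 15 = 22.
Augment s→a→d→g→t: bottleneck 6, flow now 6.
Augment s→b→e→g→t: bottleneck 2, flow now 8.
Augment s→b→f→g→t: bottleneck 5, flow now 13.
Augment s→c→d→h→t: bottleneck 7, flow now 20.
Augment s→c→d→a→e→g→t: bottleneck 1, flow now 21. (uses reverse residual edge)
Augment s→c→d→a→f→g→t: bottleneck 1, flow now 22. (uses reverse residual edge)
No augmenting path remains; maximum flow = 22.
Cut capacity 22 equals the max flow, so it is a minimum cut.

Yes — it is a minimum cut (capacity 22).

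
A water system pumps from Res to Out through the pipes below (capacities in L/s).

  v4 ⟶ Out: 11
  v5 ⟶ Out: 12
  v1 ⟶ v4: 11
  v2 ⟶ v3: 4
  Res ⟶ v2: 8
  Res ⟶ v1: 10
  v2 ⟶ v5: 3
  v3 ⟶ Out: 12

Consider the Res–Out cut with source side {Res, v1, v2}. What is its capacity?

18

Edges leaving {Res, v1, v2}: v1→v4 (11), v2→v3 (4), v2→v5 (3).
Cut capacity = 11 + 4 + 3 = 18.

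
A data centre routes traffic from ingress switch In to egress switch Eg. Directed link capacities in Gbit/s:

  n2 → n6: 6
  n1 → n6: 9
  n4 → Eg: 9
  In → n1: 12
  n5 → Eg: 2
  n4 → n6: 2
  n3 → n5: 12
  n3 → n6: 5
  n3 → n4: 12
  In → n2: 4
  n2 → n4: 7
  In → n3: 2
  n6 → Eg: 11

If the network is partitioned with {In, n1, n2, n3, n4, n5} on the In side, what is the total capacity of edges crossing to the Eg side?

Edges leaving {In, n1, n2, n3, n4, n5}: n1→n6 (9), n2→n6 (6), n3→n6 (5), n4→n6 (2), n4→Eg (9), n5→Eg (2).
Cut capacity = 9 + 6 + 5 + 2 + 9 + 2 = 33.

33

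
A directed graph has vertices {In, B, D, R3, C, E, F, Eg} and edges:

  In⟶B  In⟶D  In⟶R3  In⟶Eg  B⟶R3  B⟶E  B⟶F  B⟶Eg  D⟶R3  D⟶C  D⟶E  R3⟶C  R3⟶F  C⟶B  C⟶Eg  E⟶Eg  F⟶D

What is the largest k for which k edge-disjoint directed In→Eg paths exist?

4

Assign every edge capacity 1; by Menger, the answer equals the max flow.
Path In→Eg (+1); total 1.
Path In→B→Eg (+1); total 2.
Path In→D→C→Eg (+1); total 3.
Path In→R3→C→B→E→Eg (+1); total 4.
No residual In→Eg path; max flow = 4.
Certifying cut of size 4: {In→B, In→D, In→Eg, In→R3}.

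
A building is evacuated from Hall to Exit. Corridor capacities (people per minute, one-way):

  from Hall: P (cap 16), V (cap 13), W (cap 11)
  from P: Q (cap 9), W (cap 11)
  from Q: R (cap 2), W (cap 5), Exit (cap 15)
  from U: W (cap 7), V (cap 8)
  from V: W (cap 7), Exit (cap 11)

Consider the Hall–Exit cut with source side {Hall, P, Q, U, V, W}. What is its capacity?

Edges leaving {Hall, P, Q, U, V, W}: Q→R (2), Q→Exit (15), V→Exit (11).
Cut capacity = 2 + 15 + 11 = 28.

28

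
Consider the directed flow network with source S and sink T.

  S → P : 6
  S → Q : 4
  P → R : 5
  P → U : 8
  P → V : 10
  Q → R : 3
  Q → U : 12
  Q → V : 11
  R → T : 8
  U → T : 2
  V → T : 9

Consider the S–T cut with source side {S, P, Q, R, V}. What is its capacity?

Edges leaving {S, P, Q, R, V}: P→U (8), Q→U (12), R→T (8), V→T (9).
Cut capacity = 8 + 12 + 8 + 9 = 37.

37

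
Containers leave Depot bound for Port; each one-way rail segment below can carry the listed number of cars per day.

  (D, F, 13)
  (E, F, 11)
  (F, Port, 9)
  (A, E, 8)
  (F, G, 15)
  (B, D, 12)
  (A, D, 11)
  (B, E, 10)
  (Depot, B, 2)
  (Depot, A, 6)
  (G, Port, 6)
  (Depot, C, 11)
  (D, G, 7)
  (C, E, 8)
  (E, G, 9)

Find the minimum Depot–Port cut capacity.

15

Augment Depot→A→D→F→Port: bottleneck 6, flow now 6.
Augment Depot→B→D→F→Port: bottleneck 2, flow now 8.
Augment Depot→C→E→F→Port: bottleneck 1, flow now 9.
Augment Depot→C→E→G→Port: bottleneck 6, flow now 15.
No augmenting path remains; maximum flow = 15.
By max-flow min-cut, the minimum cut capacity equals the max flow.
In the residual graph, reachable from Depot: {Depot, A, B, C, D, E, F, G}.
Min-cut edges: F→Port (9), G→Port (6); capacity 9 + 6 = 15.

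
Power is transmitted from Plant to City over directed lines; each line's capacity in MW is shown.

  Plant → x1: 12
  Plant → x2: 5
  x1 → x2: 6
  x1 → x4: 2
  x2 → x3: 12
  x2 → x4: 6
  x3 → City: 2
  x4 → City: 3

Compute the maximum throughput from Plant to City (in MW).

5

Augment Plant→x1→x4→City: bottleneck 2, flow now 2.
Augment Plant→x2→x3→City: bottleneck 2, flow now 4.
Augment Plant→x2→x4→City: bottleneck 1, flow now 5.
No augmenting path remains; maximum flow = 5.
In the residual graph, reachable from Plant: {Plant, x1, x2, x3, x4}.
Min-cut edges: x3→City (2), x4→City (3); capacity 2 + 3 = 5.
This cut is saturated, so no flow can exceed 5.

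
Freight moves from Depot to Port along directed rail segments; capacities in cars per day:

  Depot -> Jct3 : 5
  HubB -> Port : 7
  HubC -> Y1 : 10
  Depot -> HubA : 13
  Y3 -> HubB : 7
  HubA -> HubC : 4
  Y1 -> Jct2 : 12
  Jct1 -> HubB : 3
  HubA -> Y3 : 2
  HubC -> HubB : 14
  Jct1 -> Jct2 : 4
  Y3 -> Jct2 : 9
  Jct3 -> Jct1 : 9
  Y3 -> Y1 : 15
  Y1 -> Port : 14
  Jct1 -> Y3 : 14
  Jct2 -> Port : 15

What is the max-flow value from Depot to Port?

Augment Depot→Jct3→Jct1→Jct2→Port: bottleneck 4, flow now 4.
Augment Depot→Jct3→Jct1→HubB→Port: bottleneck 1, flow now 5.
Augment Depot→HubA→HubC→Y1→Port: bottleneck 4, flow now 9.
Augment Depot→HubA→Y3→Y1→Port: bottleneck 2, flow now 11.
No augmenting path remains; maximum flow = 11.
In the residual graph, reachable from Depot: {Depot, HubA}.
Min-cut edges: Depot→Jct3 (5), HubA→HubC (4), HubA→Y3 (2); capacity 5 + 4 + 2 = 11.
This cut is saturated, so no flow can exceed 11.

11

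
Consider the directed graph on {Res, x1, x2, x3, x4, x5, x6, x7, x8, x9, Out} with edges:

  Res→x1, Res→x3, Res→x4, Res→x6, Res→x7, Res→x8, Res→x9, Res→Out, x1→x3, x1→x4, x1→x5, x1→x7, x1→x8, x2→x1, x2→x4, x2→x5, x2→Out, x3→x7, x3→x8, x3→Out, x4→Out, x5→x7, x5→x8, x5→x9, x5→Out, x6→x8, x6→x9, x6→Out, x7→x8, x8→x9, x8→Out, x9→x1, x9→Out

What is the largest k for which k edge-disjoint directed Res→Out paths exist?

Assign every edge capacity 1; by Menger, the answer equals the max flow.
Path Res→Out (+1); total 1.
Path Res→x3→Out (+1); total 2.
Path Res→x4→Out (+1); total 3.
Path Res→x6→Out (+1); total 4.
Path Res→x8→Out (+1); total 5.
Path Res→x9→Out (+1); total 6.
Path Res→x1→x5→Out (+1); total 7.
No residual Res→Out path; max flow = 7.
Certifying cut of size 7: {Res→Out, Res→x6, x1→x5, x3→Out, x4→Out, x8→Out, x9→Out}.

7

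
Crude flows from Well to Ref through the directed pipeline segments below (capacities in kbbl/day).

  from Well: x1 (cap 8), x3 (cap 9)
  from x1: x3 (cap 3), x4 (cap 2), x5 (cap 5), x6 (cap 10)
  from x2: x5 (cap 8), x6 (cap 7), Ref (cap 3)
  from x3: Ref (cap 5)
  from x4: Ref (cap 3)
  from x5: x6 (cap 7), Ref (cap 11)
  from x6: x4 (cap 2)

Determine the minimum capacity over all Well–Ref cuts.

Augment Well→x3→Ref: bottleneck 5, flow now 5.
Augment Well→x1→x4→Ref: bottleneck 2, flow now 7.
Augment Well→x1→x5→Ref: bottleneck 5, flow now 12.
Augment Well→x1→x6→x4→Ref: bottleneck 1, flow now 13.
No augmenting path remains; maximum flow = 13.
By max-flow min-cut, the minimum cut capacity equals the max flow.
In the residual graph, reachable from Well: {Well, x3}.
Min-cut edges: Well→x1 (8), x3→Ref (5); capacity 8 + 5 = 13.

13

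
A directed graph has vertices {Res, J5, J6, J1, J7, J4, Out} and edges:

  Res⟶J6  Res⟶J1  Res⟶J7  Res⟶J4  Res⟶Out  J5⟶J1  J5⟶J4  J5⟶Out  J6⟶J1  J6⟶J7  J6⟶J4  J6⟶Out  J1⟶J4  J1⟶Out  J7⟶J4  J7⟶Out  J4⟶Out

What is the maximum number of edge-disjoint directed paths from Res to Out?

5

Assign every edge capacity 1; by Menger, the answer equals the max flow.
Path Res→Out (+1); total 1.
Path Res→J6→Out (+1); total 2.
Path Res→J1→Out (+1); total 3.
Path Res→J7→Out (+1); total 4.
Path Res→J4→Out (+1); total 5.
No residual Res→Out path; max flow = 5.
Certifying cut of size 5: {Res→J1, Res→J4, Res→J6, Res→J7, Res→Out}.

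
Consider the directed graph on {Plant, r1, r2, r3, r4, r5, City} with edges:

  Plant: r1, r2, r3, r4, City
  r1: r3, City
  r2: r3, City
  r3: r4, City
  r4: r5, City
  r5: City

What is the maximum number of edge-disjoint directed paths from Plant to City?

Assign every edge capacity 1; by Menger, the answer equals the max flow.
Path Plant→City (+1); total 1.
Path Plant→r1→City (+1); total 2.
Path Plant→r2→City (+1); total 3.
Path Plant→r3→City (+1); total 4.
Path Plant→r4→City (+1); total 5.
No residual Plant→City path; max flow = 5.
Certifying cut of size 5: {Plant→City, Plant→r1, Plant→r2, Plant→r3, Plant→r4}.

5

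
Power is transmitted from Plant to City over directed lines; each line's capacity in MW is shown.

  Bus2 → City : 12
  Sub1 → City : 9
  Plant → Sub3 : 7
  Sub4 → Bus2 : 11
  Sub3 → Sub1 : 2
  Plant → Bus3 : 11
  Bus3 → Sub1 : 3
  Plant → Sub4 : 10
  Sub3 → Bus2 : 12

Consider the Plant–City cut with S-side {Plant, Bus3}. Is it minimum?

Given cut capacity: 10 + 7 + 3 = 20.
Augment Plant→Sub4→Bus2→City: bottleneck 10, flow now 10.
Augment Plant→Sub3→Sub1→City: bottleneck 2, flow now 12.
Augment Plant→Sub3→Bus2→City: bottleneck 2, flow now 14.
Augment Plant→Bus3→Sub1→City: bottleneck 3, flow now 17.
No augmenting path remains; maximum flow = 17.
In the residual graph, reachable from Plant: {Plant, Sub4, Sub3, Bus3, Bus2}.
Min-cut edges: Sub3→Sub1 (2), Bus3→Sub1 (3), Bus2→City (12); capacity 2 + 3 + 12 = 17.
Cut capacity 20 exceeds the max flow 17, so it is not minimum.

No — its capacity is 20, but the minimum cut has capacity 17.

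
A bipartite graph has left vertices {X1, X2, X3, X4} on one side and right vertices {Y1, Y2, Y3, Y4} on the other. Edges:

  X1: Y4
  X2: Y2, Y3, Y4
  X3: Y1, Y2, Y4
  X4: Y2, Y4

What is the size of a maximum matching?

4

Unit-capacity flow: source→left, listed edges, right→sink; max matching = max flow.
Augmenting path X1→Y4 (+1); matched 1.
Augmenting path X2→Y2 (+1); matched 2.
Augmenting path X3→Y1 (+1); matched 3.
Augmenting path X4→Y2→X2→Y3 (+1); matched 4.
No augmenting path remains; maximum matching = 4.
König certificate: {X1, X2, X3, X4} is a vertex cover of size 4 (every listed pair touches it), so no matching can be larger.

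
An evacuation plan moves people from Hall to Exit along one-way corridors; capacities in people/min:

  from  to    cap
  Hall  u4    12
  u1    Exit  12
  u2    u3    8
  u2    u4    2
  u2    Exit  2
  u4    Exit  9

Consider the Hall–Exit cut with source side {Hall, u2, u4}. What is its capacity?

Edges leaving {Hall, u2, u4}: u2→u3 (8), u2→Exit (2), u4→Exit (9).
Cut capacity = 8 + 2 + 9 = 19.

19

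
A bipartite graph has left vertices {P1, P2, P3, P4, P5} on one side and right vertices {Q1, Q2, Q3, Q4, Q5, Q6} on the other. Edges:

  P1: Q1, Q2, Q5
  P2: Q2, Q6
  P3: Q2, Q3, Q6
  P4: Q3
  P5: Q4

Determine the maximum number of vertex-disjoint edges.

5

Unit-capacity flow: source→left, listed edges, right→sink; max matching = max flow.
Augmenting path P1→Q1 (+1); matched 1.
Augmenting path P2→Q2 (+1); matched 2.
Augmenting path P3→Q3 (+1); matched 3.
Augmenting path P5→Q4 (+1); matched 4.
Augmenting path P4→Q3→P3→Q6 (+1); matched 5.
No augmenting path remains; maximum matching = 5.
König certificate: {P1, P2, P3, P4, P5} is a vertex cover of size 5 (every listed pair touches it), so no matching can be larger.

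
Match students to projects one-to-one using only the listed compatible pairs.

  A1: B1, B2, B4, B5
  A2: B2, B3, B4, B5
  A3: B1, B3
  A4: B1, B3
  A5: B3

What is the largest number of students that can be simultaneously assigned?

4

Unit-capacity flow: source→left, listed edges, right→sink; max matching = max flow.
Augmenting path A1→B1 (+1); matched 1.
Augmenting path A2→B2 (+1); matched 2.
Augmenting path A3→B3 (+1); matched 3.
Augmenting path A4→B1→A1→B4 (+1); matched 4.
No augmenting path remains; maximum matching = 4.
König certificate: {A1, A2, B1, B3} is a vertex cover of size 4 (every listed pair touches it), so no matching can be larger.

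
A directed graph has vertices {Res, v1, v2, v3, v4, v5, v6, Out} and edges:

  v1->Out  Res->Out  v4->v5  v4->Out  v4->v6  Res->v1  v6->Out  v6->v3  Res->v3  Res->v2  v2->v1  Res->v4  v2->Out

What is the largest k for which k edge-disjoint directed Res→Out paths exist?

Assign every edge capacity 1; by Menger, the answer equals the max flow.
Path Res→Out (+1); total 1.
Path Res→v1→Out (+1); total 2.
Path Res→v2→Out (+1); total 3.
Path Res→v4→Out (+1); total 4.
No residual Res→Out path; max flow = 4.
Certifying cut of size 4: {Res→Out, Res→v1, Res→v2, Res→v4}.

4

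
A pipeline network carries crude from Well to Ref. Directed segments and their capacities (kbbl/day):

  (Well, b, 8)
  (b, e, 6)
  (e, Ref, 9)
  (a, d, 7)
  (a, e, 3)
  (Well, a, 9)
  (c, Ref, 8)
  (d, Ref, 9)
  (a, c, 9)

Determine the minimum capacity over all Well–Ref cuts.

15

Augment Well→a→c→Ref: bottleneck 8, flow now 8.
Augment Well→a→d→Ref: bottleneck 1, flow now 9.
Augment Well→b→e→Ref: bottleneck 6, flow now 15.
No augmenting path remains; maximum flow = 15.
By max-flow min-cut, the minimum cut capacity equals the max flow.
In the residual graph, reachable from Well: {Well, b}.
Min-cut edges: Well→a (9), b→e (6); capacity 9 + 6 = 15.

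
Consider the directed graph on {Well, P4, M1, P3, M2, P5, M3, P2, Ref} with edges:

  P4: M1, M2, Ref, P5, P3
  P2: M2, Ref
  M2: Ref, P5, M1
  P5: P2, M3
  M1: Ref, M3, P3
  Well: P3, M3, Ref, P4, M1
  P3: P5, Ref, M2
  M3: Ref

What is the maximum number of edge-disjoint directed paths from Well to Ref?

Assign every edge capacity 1; by Menger, the answer equals the max flow.
Path Well→Ref (+1); total 1.
Path Well→P4→Ref (+1); total 2.
Path Well→M1→Ref (+1); total 3.
Path Well→P3→Ref (+1); total 4.
Path Well→M3→Ref (+1); total 5.
No residual Well→Ref path; max flow = 5.
Certifying cut of size 5: {Well→M1, Well→M3, Well→P3, Well→P4, Well→Ref}.

5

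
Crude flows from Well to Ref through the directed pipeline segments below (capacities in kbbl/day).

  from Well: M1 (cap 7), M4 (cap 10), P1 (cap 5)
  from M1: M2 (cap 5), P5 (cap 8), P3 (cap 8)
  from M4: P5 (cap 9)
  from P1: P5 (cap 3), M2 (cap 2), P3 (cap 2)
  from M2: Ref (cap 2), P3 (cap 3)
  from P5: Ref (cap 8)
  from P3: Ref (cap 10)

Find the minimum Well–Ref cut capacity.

19

Augment Well→M1→M2→Ref: bottleneck 2, flow now 2.
Augment Well→M1→P5→Ref: bottleneck 5, flow now 7.
Augment Well→M4→P5→Ref: bottleneck 3, flow now 10.
Augment Well→P1→P3→Ref: bottleneck 2, flow now 12.
Augment Well→P1→M2→P3→Ref: bottleneck 2, flow now 14.
Augment Well→M4→P5→M1→P3→Ref: bottleneck 5, flow now 19. (uses reverse residual edge)
No augmenting path remains; maximum flow = 19.
By max-flow min-cut, the minimum cut capacity equals the max flow.
In the residual graph, reachable from Well: {Well, M4, P1, P5}.
Min-cut edges: Well→M1 (7), P1→M2 (2), P1→P3 (2), P5→Ref (8); capacity 7 + 2 + 2 + 8 = 19.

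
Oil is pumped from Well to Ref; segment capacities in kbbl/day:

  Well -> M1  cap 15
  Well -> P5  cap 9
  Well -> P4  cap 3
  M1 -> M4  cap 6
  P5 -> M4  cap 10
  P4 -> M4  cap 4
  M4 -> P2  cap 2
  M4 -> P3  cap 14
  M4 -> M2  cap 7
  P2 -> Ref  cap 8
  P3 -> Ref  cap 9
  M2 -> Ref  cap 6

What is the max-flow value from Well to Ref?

17

Augment Well→M1→M4→P2→Ref: bottleneck 2, flow now 2.
Augment Well→M1→M4→P3→Ref: bottleneck 4, flow now 6.
Augment Well→P5→M4→P3→Ref: bottleneck 5, flow now 11.
Augment Well→P5→M4→M2→Ref: bottleneck 4, flow now 15.
Augment Well→P4→M4→M2→Ref: bottleneck 2, flow now 17.
No augmenting path remains; maximum flow = 17.
In the residual graph, reachable from Well: {Well, M1, P5, P4, M4, P3, M2}.
Min-cut edges: M4→P2 (2), P3→Ref (9), M2→Ref (6); capacity 2 + 9 + 6 = 17.
This cut is saturated, so no flow can exceed 17.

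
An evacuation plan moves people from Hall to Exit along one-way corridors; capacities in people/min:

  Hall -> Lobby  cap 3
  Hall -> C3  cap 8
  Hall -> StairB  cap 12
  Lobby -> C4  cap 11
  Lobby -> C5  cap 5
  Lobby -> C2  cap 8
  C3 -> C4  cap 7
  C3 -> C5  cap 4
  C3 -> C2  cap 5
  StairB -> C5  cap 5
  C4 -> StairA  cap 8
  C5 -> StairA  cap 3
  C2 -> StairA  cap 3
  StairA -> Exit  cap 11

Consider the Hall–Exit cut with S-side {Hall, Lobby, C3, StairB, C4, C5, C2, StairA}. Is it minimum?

Given cut capacity: 11 = 11.
Augment Hall→Lobby→C4→StairA→Exit: bottleneck 3, flow now 3.
Augment Hall→C3→C4→StairA→Exit: bottleneck 5, flow now 8.
Augment Hall→C3→C5→StairA→Exit: bottleneck 3, flow now 11.
No augmenting path remains; maximum flow = 11.
Cut capacity 11 equals the max flow, so it is a minimum cut.

Yes — it is a minimum cut (capacity 11).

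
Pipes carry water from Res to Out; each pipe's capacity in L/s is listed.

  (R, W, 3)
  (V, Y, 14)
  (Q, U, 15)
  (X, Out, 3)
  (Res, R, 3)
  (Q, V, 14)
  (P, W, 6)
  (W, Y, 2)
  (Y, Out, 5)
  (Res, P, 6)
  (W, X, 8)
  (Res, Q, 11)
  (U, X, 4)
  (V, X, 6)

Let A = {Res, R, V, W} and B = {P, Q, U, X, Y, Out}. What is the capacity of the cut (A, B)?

Edges leaving {Res, R, V, W}: Res→P (6), Res→Q (11), V→X (6), V→Y (14), W→X (8), W→Y (2).
Cut capacity = 6 + 11 + 6 + 14 + 8 + 2 = 47.

47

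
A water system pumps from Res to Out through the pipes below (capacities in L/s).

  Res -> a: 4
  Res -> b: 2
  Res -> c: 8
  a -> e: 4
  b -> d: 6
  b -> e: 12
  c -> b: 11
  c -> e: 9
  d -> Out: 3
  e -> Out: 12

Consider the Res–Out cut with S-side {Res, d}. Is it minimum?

Given cut capacity: 4 + 2 + 8 + 3 = 17.
Augment Res→a→e→Out: bottleneck 4, flow now 4.
Augment Res→b→d→Out: bottleneck 2, flow now 6.
Augment Res→c→e→Out: bottleneck 8, flow now 14.
No augmenting path remains; maximum flow = 14.
In the residual graph, reachable from Res: {Res}.
Min-cut edges: Res→a (4), Res→b (2), Res→c (8); capacity 4 + 2 + 8 = 14.
Cut capacity 17 exceeds the max flow 14, so it is not minimum.

No — its capacity is 17, but the minimum cut has capacity 14.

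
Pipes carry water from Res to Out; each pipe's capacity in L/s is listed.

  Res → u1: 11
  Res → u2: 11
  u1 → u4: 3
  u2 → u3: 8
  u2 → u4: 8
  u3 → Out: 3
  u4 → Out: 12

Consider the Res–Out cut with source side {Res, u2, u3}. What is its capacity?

Edges leaving {Res, u2, u3}: Res→u1 (11), u2→u4 (8), u3→Out (3).
Cut capacity = 11 + 8 + 3 = 22.

22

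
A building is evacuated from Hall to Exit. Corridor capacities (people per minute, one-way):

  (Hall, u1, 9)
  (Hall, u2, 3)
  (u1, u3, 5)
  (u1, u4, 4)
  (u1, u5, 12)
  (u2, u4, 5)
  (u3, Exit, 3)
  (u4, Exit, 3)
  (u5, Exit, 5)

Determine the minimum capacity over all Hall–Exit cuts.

Augment Hall→u1→u3→Exit: bottleneck 3, flow now 3.
Augment Hall→u1→u4→Exit: bottleneck 3, flow now 6.
Augment Hall→u1→u5→Exit: bottleneck 3, flow now 9.
Augment Hall→u2→u4→u1→u5→Exit: bottleneck 2, flow now 11. (uses reverse residual edge)
No augmenting path remains; maximum flow = 11.
By max-flow min-cut, the minimum cut capacity equals the max flow.
In the residual graph, reachable from Hall: {Hall, u1, u2, u3, u4, u5}.
Min-cut edges: u3→Exit (3), u4→Exit (3), u5→Exit (5); capacity 3 + 3 + 5 = 11.

11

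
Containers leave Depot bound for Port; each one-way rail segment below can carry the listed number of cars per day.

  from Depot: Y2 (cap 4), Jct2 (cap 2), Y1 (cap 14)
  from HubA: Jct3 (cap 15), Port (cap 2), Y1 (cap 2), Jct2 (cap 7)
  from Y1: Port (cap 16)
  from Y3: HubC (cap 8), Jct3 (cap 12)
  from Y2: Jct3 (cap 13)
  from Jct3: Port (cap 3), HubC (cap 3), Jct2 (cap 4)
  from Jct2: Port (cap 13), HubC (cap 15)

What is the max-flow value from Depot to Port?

Augment Depot→Y1→Port: bottleneck 14, flow now 14.
Augment Depot→Jct2→Port: bottleneck 2, flow now 16.
Augment Depot→Y2→Jct3→Port: bottleneck 3, flow now 19.
Augment Depot→Y2→Jct3→Jct2→Port: bottleneck 1, flow now 20.
No augmenting path remains; maximum flow = 20.
In the residual graph, reachable from Depot: {Depot}.
Min-cut edges: Depot→Y1 (14), Depot→Y2 (4), Depot→Jct2 (2); capacity 14 + 4 + 2 = 20.
This cut is saturated, so no flow can exceed 20.

20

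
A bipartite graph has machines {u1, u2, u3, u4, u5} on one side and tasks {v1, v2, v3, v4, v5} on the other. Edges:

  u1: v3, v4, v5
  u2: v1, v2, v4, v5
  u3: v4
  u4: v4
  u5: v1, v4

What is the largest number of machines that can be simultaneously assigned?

Unit-capacity flow: source→left, listed edges, right→sink; max matching = max flow.
Augmenting path u1→v3 (+1); matched 1.
Augmenting path u2→v1 (+1); matched 2.
Augmenting path u3→v4 (+1); matched 3.
Augmenting path u5→v1→u2→v2 (+1); matched 4.
No augmenting path remains; maximum matching = 4.
König certificate: {u1, u2, u5, v4} is a vertex cover of size 4 (every listed pair touches it), so no matching can be larger.

4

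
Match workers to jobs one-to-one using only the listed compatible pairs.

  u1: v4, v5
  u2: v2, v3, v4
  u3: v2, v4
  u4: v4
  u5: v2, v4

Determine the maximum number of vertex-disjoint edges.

Unit-capacity flow: source→left, listed edges, right→sink; max matching = max flow.
Augmenting path u1→v4 (+1); matched 1.
Augmenting path u2→v2 (+1); matched 2.
Augmenting path u3→v2→u2→v3 (+1); matched 3.
Augmenting path u4→v4→u1→v5 (+1); matched 4.
No augmenting path remains; maximum matching = 4.
König certificate: {u1, u2, v2, v4} is a vertex cover of size 4 (every listed pair touches it), so no matching can be larger.

4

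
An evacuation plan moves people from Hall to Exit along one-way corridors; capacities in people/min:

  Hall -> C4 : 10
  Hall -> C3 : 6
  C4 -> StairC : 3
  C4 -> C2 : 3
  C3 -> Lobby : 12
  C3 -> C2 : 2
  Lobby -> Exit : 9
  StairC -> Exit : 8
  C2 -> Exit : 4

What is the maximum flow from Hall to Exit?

12

Augment Hall→C4→StairC→Exit: bottleneck 3, flow now 3.
Augment Hall→C4→C2→Exit: bottleneck 3, flow now 6.
Augment Hall→C3→Lobby→Exit: bottleneck 6, flow now 12.
No augmenting path remains; maximum flow = 12.
In the residual graph, reachable from Hall: {Hall, C4}.
Min-cut edges: Hall→C3 (6), C4→StairC (3), C4→C2 (3); capacity 6 + 3 + 3 = 12.
This cut is saturated, so no flow can exceed 12.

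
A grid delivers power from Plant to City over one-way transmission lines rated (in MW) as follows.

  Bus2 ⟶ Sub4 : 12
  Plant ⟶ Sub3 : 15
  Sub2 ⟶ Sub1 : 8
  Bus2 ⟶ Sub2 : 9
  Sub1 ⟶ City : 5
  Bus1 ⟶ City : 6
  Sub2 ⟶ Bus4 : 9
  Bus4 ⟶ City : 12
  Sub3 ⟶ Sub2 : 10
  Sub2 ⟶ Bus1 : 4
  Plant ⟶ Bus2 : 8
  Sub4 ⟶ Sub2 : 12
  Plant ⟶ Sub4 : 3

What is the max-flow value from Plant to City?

18

Augment Plant→Sub3→Sub2→Sub1→City: bottleneck 5, flow now 5.
Augment Plant→Sub3→Sub2→Bus4→City: bottleneck 5, flow now 10.
Augment Plant→Bus2→Sub2→Bus4→City: bottleneck 4, flow now 14.
Augment Plant→Bus2→Sub2→Bus1→City: bottleneck 4, flow now 18.
No augmenting path remains; maximum flow = 18.
In the residual graph, reachable from Plant: {Plant, Sub3, Bus2, Sub4, Sub2, Sub1}.
Min-cut edges: Sub2→Bus4 (9), Sub2→Bus1 (4), Sub1→City (5); capacity 9 + 4 + 5 = 18.
This cut is saturated, so no flow can exceed 18.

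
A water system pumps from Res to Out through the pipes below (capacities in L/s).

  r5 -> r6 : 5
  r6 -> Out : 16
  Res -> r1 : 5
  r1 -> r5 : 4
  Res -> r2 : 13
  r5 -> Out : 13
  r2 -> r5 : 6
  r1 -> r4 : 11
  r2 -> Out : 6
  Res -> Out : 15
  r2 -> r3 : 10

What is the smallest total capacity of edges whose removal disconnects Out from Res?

31

Augment Res→Out: bottleneck 15, flow now 15.
Augment Res→r2→Out: bottleneck 6, flow now 21.
Augment Res→r1→r5→Out: bottleneck 4, flow now 25.
Augment Res→r2→r5→Out: bottleneck 6, flow now 31.
No augmenting path remains; maximum flow = 31.
By max-flow min-cut, the minimum cut capacity equals the max flow.
In the residual graph, reachable from Res: {Res, r1, r2, r3, r4}.
Min-cut edges: Res→Out (15), r1→r5 (4), r2→r5 (6), r2→Out (6); capacity 15 + 4 + 6 + 6 = 31.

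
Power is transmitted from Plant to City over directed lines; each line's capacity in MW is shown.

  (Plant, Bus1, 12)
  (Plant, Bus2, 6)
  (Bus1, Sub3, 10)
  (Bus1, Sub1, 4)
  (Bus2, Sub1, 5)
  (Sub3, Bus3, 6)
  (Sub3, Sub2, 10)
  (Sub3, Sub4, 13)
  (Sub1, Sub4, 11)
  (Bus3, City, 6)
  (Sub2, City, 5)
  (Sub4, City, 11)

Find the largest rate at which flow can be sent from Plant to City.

17

Augment Plant→Bus1→Sub3→Bus3→City: bottleneck 6, flow now 6.
Augment Plant→Bus1→Sub3→Sub2→City: bottleneck 4, flow now 10.
Augment Plant→Bus1→Sub1→Sub4→City: bottleneck 2, flow now 12.
Augment Plant→Bus2→Sub1→Sub4→City: bottleneck 5, flow now 17.
No augmenting path remains; maximum flow = 17.
In the residual graph, reachable from Plant: {Plant, Bus2}.
Min-cut edges: Plant→Bus1 (12), Bus2→Sub1 (5); capacity 12 + 5 = 17.
This cut is saturated, so no flow can exceed 17.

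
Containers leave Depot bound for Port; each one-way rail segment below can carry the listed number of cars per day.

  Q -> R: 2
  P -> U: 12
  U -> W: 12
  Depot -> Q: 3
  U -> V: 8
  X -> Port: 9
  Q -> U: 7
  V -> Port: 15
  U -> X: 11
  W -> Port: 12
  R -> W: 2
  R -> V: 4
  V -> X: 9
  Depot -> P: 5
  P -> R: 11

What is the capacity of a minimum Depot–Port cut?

8

Augment Depot→P→R→V→Port: bottleneck 4, flow now 4.
Augment Depot→P→R→W→Port: bottleneck 1, flow now 5.
Augment Depot→Q→R→W→Port: bottleneck 1, flow now 6.
Augment Depot→Q→U→V→Port: bottleneck 2, flow now 8.
No augmenting path remains; maximum flow = 8.
By max-flow min-cut, the minimum cut capacity equals the max flow.
In the residual graph, reachable from Depot: {Depot}.
Min-cut edges: Depot→P (5), Depot→Q (3); capacity 5 + 3 = 8.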